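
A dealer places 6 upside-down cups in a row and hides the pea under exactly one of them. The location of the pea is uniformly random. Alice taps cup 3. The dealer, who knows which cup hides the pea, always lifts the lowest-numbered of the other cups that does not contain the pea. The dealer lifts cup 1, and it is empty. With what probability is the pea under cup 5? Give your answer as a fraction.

Consider each possible location of the pea in turn.
If it is under cup 1 (prior 1/6): the dealer opened cup 1, so this case is ruled out; weight (1/6)·0 = 0.
If it is under any of cups 2, 3, 4, 5, and 6 (prior 1/6 each): cup 1 is the lowest-numbered option available, probability 1; weight (1/6)·1 = 1/6 each.
The weights sum to 5/6.
So P(the pea under cup 5 | the dealer opened cup 1) = (1/6) / (5/6) = 1/5.

1/5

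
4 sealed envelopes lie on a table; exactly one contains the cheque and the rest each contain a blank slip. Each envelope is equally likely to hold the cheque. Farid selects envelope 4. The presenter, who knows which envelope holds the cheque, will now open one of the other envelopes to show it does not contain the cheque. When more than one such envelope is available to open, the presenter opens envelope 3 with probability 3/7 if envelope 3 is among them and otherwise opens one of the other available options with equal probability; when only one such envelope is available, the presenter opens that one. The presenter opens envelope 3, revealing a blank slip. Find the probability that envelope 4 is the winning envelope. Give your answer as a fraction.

Consider each possible location of the cheque in turn.
If it is in any of envelopes 1, 2, and 4 (prior 1/4 each): envelope 3 is available, opened with probability 3/7; weight (1/4)·(3/7) = 3/28 each.
If it is in envelope 3 (prior 1/4): the presenter opened envelope 3, so this case is ruled out; weight (1/4)·0 = 0.
The weights sum to 9/28.
So P(the cheque in envelope 4 | the presenter opened envelope 3) = (3/28) / (9/28) = 1/3.

1/3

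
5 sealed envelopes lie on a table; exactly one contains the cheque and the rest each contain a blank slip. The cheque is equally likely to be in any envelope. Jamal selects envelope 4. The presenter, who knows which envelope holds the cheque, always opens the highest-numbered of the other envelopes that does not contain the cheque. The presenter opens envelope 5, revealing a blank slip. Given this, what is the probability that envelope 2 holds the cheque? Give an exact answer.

1/4

Consider each possible location of the cheque in turn.
If it is in any of envelopes 1, 2, 3, and 4 (prior 1/5 each): envelope 5 is the highest-numbered option available, probability 1; weight (1/5)·1 = 1/5 each.
If it is in envelope 5 (prior 1/5): the presenter opened envelope 5, so this case is ruled out; weight (1/5)·0 = 0.
The weights sum to 4/5.
So P(the cheque in envelope 2 | the presenter opened envelope 5) = (1/5) / (4/5) = 1/4.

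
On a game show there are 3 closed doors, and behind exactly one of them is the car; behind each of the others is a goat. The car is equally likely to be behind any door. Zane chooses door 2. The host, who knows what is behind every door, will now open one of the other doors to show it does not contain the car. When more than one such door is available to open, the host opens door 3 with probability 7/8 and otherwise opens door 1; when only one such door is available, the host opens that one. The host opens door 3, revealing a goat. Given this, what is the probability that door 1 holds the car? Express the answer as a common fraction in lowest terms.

8/15

Consider each possible location of the car in turn.
If it is behind door 1 (prior 1/3): only door 3 is available, probability 1; weight (1/3)·1 = 1/3.
If it is behind door 2 (prior 1/3): door 3 is available, opened with probability 7/8; weight (1/3)·(7/8) = 7/24.
If it is behind door 3 (prior 1/3): the host opened door 3, so this case is ruled out; weight (1/3)·0 = 0.
The weights sum to 5/8.
So P(the car behind door 1 | the host opened door 3) = (1/3) / (5/8) = 8/15.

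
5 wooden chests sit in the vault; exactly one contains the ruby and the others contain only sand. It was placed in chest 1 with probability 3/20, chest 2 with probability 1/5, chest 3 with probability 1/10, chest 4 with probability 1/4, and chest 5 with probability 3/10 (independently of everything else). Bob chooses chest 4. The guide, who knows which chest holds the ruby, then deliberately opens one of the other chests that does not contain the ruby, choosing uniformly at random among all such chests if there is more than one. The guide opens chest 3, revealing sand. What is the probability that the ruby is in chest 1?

Apply Bayes' rule, conditioning on where the ruby actually is.
If it is in chest 1 (prior 3/20): the guide has 3 equally likely choices, so probability 1/3; weight (3/20)·(1/3) = 1/20.
If it is in chest 2 (prior 1/5): the guide has 3 equally likely choices, so probability 1/3; weight (1/5)·(1/3) = 1/15.
If it is in chest 3 (prior 1/10): the guide opened chest 3, so this case is ruled out; weight (1/10)·0 = 0.
If it is in chest 4 (prior 1/4): the guide has 4 equally likely choices, so probability 1/4; weight (1/4)·(1/4) = 1/16.
If it is in chest 5 (prior 3/10): the guide has 3 equally likely choices, so probability 1/3; weight (3/10)·(1/3) = 1/10.
The weights sum to 67/240.
So P(the ruby in chest 1 | the guide opened chest 3) = (1/20) / (67/240) = 12/67.

12/67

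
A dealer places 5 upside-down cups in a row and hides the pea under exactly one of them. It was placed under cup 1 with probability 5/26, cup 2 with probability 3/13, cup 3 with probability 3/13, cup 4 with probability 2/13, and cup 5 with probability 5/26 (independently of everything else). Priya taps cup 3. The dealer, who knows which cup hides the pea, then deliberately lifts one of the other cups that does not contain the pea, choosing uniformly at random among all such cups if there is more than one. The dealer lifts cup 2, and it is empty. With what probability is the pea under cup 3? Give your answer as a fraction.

9/37

Condition on the true location of the pea.
If it is under either of cups 1 and 5 (prior 5/26 each): the dealer has 3 equally likely choices, so probability 1/3; weight (5/26)·(1/3) = 5/78 each.
If it is under cup 2 (prior 3/13): the dealer opened cup 2, so this case is ruled out; weight (3/13)·0 = 0.
If it is under cup 3 (prior 3/13): the dealer has 4 equally likely choices, so probability 1/4; weight (3/13)·(1/4) = 3/52.
If it is under cup 4 (prior 2/13): the dealer has 3 equally likely choices, so probability 1/3; weight (2/13)·(1/3) = 2/39.
The weights sum to 37/156.
So P(the pea under cup 3 | the dealer opened cup 2) = (3/52) / (37/156) = 9/37.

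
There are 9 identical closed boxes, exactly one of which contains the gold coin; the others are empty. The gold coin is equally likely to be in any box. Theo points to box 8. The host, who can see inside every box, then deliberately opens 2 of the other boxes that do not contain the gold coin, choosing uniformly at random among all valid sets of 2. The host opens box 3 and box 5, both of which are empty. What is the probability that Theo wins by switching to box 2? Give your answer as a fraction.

4/27

Apply Bayes' rule, conditioning on where the gold coin actually is.
If it is in any of boxes 1, 2, 4, 6, 7, and 9 (prior 1/9 each): the host has 21 equally likely choices, so probability 1/21; weight (1/9)·(1/21) = 1/189 each.
If it is in either of boxes 3 and 5 (prior 1/9 each): that box was opened and seen not to hold the prize — ruled out; weight (1/9)·0 = 0 each.
If it is in box 8 (prior 1/9): the host has 28 equally likely choices, so probability 1/28; weight (1/9)·(1/28) = 1/252.
The weights sum to 1/28.
So P(the gold coin in box 2 | the host opened box 3 and box 5) = (1/189) / (1/28) = 4/27.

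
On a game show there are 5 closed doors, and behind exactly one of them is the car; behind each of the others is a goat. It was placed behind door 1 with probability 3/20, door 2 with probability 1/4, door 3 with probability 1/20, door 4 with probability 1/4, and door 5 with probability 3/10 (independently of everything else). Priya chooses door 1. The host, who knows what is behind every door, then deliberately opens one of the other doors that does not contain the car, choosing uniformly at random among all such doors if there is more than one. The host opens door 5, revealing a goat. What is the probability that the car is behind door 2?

20/53

Apply Bayes' rule, conditioning on where the car actually is.
If it is behind door 1 (prior 3/20): the host has 4 equally likely choices, so probability 1/4; weight (3/20)·(1/4) = 3/80.
If it is behind either of doors 2 and 4 (prior 1/4 each): the host has 3 equally likely choices, so probability 1/3; weight (1/4)·(1/3) = 1/12 each.
If it is behind door 3 (prior 1/20): the host has 3 equally likely choices, so probability 1/3; weight (1/20)·(1/3) = 1/60.
If it is behind door 5 (prior 3/10): the host opened door 5, so this case is ruled out; weight (3/10)·0 = 0.
The weights sum to 53/240.
So P(the car behind door 2 | the host opened door 5) = (1/12) / (53/240) = 20/53.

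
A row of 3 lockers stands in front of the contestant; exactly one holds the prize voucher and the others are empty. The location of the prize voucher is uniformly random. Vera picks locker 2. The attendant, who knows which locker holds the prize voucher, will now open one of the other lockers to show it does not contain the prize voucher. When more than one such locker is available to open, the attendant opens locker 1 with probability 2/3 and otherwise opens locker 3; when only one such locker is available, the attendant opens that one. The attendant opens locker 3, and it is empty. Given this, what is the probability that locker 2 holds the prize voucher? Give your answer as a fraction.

Apply Bayes' rule, conditioning on where the prize voucher actually is.
If it is in locker 1 (prior 1/3): only locker 3 is available, probability 1; weight (1/3)·1 = 1/3.
If it is in locker 2 (prior 1/3): locker 1 is available but not opened, probability 1/3; weight (1/3)·(1/3) = 1/9.
If it is in locker 3 (prior 1/3): the attendant opened locker 3, so this case is ruled out; weight (1/3)·0 = 0.
The weights sum to 4/9.
So P(the prize voucher in locker 2 | the attendant opened locker 3) = (1/9) / (4/9) = 1/4.

1/4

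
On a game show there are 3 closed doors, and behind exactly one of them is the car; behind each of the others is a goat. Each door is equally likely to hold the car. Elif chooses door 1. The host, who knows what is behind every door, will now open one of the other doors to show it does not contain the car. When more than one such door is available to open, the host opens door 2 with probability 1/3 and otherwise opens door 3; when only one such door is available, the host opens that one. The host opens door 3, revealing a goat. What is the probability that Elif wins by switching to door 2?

Apply Bayes' rule, conditioning on where the car actually is.
If it is behind door 1 (prior 1/3): door 2 is available but not opened, probability 2/3; weight (1/3)·(2/3) = 2/9.
If it is behind door 2 (prior 1/3): only door 3 is available, probability 1; weight (1/3)·1 = 1/3.
If it is behind door 3 (prior 1/3): the host opened door 3, so this case is ruled out; weight (1/3)·0 = 0.
The weights sum to 5/9.
So P(the car behind door 2 | the host opened door 3) = (1/3) / (5/9) = 3/5.

3/5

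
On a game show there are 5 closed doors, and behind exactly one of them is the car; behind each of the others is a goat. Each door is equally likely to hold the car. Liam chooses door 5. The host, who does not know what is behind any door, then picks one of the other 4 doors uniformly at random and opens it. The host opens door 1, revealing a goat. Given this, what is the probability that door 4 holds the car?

Condition on the true location of the car.
If it is behind door 1 (prior 1/5): the host opened door 1, so this case is ruled out; weight (1/5)·0 = 0.
If it is behind any of doors 2, 3, 4, and 5 (prior 1/5 each): the host picks door 1 with probability 1/4 regardless, and it is not the prize; weight (1/5)·(1/4) = 1/20 each.
The weights sum to 1/5.
So P(the car behind door 4 | the host opened door 1) = (1/20) / (1/5) = 1/4.

1/4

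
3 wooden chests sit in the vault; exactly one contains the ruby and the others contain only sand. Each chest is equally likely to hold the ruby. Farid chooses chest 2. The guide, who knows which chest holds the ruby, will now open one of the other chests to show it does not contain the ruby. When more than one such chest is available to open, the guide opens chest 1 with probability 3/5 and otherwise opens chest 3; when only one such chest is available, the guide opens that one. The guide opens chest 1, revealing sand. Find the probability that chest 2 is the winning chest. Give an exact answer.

3/8

Condition on the true location of the ruby.
If it is in chest 1 (prior 1/3): the guide opened chest 1, so this case is ruled out; weight (1/3)·0 = 0.
If it is in chest 2 (prior 1/3): chest 1 is available, opened with probability 3/5; weight (1/3)·(3/5) = 1/5.
If it is in chest 3 (prior 1/3): only chest 1 is available, probability 1; weight (1/3)·1 = 1/3.
The weights sum to 8/15.
So P(the ruby in chest 2 | the guide opened chest 1) = (1/5) / (8/15) = 3/8.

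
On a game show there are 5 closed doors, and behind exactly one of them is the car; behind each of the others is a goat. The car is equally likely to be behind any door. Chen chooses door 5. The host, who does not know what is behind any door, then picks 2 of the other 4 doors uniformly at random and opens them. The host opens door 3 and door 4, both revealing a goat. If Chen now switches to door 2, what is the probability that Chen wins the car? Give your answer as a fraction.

Because the host chose which doors to open without knowing where the car is, the choice is independent of the prize location. Learning that none of the 2 opened doors holds the car simply rules out those 2 locations and leaves the remaining 3 doors still equally likely by symmetry.
So P(the car behind door 2) = 1/3.

1/3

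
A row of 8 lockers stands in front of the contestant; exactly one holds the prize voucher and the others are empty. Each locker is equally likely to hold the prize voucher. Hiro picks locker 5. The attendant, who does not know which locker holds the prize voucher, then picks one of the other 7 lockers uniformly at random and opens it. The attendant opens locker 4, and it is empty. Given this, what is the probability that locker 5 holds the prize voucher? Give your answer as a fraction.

Because the attendant chose which locker to open without knowing where the prize voucher is, the choice is independent of the prize location. Learning that locker 4 does not hold the prize voucher simply rules out that one location and leaves the remaining 7 lockers still equally likely by symmetry.
So P(the prize voucher in locker 5) = 1/7.

1/7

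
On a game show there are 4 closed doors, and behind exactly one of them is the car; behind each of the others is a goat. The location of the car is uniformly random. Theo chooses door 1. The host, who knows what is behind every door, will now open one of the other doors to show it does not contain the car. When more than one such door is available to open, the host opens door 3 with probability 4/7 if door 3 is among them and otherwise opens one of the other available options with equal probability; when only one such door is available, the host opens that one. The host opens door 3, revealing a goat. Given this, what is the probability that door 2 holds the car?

Apply Bayes' rule, conditioning on where the car actually is.
If it is behind any of doors 1, 2, and 4 (prior 1/4 each): door 3 is available, opened with probability 4/7; weight (1/4)·(4/7) = 1/7 each.
If it is behind door 3 (prior 1/4): the host opened door 3, so this case is ruled out; weight (1/4)·0 = 0.
The weights sum to 3/7.
So P(the car behind door 2 | the host opened door 3) = (1/7) / (3/7) = 1/3.

1/3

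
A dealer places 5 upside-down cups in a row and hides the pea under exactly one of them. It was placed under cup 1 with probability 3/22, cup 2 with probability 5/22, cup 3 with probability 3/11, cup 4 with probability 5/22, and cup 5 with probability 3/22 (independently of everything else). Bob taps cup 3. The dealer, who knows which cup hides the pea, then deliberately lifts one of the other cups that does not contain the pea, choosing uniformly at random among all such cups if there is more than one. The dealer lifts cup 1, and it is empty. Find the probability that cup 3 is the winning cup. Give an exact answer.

9/35

Consider each possible location of the pea in turn.
If it is under cup 1 (prior 3/22): the dealer opened cup 1, so this case is ruled out; weight (3/22)·0 = 0.
If it is under either of cups 2 and 4 (prior 5/22 each): the dealer has 3 equally likely choices, so probability 1/3; weight (5/22)·(1/3) = 5/66 each.
If it is under cup 3 (prior 3/11): the dealer has 4 equally likely choices, so probability 1/4; weight (3/11)·(1/4) = 3/44.
If it is under cup 5 (prior 3/22): the dealer has 3 equally likely choices, so probability 1/3; weight (3/22)·(1/3) = 1/22.
The weights sum to 35/132.
So P(the pea under cup 3 | the dealer opened cup 1) = (3/44) / (35/132) = 9/35.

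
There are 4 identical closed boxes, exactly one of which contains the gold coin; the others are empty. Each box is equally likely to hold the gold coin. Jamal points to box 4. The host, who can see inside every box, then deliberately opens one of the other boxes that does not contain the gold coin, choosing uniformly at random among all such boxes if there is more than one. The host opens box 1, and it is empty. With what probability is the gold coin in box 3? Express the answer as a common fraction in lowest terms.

Consider each possible location of the gold coin in turn.
If it is in box 1 (prior 1/4): the host opened box 1, so this case is ruled out; weight (1/4)·0 = 0.
If it is in either of boxes 2 and 3 (prior 1/4 each): the host has 2 equally likely choices, so probability 1/2; weight (1/4)·(1/2) = 1/8 each.
If it is in box 4 (prior 1/4): the host has 3 equally likely choices, so probability 1/3; weight (1/4)·(1/3) = 1/12.
The weights sum to 1/3.
So P(the gold coin in box 3 | the host opened box 1) = (1/8) / (1/3) = 3/8.

3/8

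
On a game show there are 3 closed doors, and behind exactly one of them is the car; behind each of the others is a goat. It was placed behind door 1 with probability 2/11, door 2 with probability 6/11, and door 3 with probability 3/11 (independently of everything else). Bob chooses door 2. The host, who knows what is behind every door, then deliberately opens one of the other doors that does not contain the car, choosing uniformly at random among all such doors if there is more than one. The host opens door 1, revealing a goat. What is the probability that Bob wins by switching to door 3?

1/2

Condition on the true location of the car.
If it is behind door 1 (prior 2/11): the host opened door 1, so this case is ruled out; weight (2/11)·0 = 0.
If it is behind door 2 (prior 6/11): the host has 2 equally likely choices, so probability 1/2; weight (6/11)·(1/2) = 3/11.
If it is behind door 3 (prior 3/11): the host has no choice, probability 1; weight (3/11)·1 = 3/11.
The weights sum to 6/11.
So P(the car behind door 3 | the host opened door 1) = (3/11) / (6/11) = 1/2.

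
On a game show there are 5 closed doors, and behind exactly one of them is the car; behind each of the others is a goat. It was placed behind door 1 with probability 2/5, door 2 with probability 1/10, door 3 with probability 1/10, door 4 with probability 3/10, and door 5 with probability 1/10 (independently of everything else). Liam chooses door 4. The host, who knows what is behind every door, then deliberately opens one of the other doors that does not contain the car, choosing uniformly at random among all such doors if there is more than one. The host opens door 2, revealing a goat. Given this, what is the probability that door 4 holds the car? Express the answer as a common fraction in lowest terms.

3/11

Apply Bayes' rule, conditioning on where the car actually is.
If it is behind door 1 (prior 2/5): the host has 3 equally likely choices, so probability 1/3; weight (2/5)·(1/3) = 2/15.
If it is behind door 2 (prior 1/10): the host opened door 2, so this case is ruled out; weight (1/10)·0 = 0.
If it is behind either of doors 3 and 5 (prior 1/10 each): the host has 3 equally likely choices, so probability 1/3; weight (1/10)·(1/3) = 1/30 each.
If it is behind door 4 (prior 3/10): the host has 4 equally likely choices, so probability 1/4; weight (3/10)·(1/4) = 3/40.
The weights sum to 11/40.
So P(the car behind door 4 | the host opened door 2) = (3/40) / (11/40) = 3/11.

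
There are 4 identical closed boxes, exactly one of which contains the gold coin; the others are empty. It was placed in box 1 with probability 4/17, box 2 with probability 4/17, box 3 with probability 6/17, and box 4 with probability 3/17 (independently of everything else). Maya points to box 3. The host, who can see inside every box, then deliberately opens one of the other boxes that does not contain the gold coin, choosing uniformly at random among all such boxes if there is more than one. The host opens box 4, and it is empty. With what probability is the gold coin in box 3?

1/3

Consider each possible location of the gold coin in turn.
If it is in either of boxes 1 and 2 (prior 4/17 each): the host has 2 equally likely choices, so probability 1/2; weight (4/17)·(1/2) = 2/17 each.
If it is in box 3 (prior 6/17): the host has 3 equally likely choices, so probability 1/3; weight (6/17)·(1/3) = 2/17.
If it is in box 4 (prior 3/17): the host opened box 4, so this case is ruled out; weight (3/17)·0 = 0.
The weights sum to 6/17.
So P(the gold coin in box 3 | the host opened box 4) = (2/17) / (6/17) = 1/3.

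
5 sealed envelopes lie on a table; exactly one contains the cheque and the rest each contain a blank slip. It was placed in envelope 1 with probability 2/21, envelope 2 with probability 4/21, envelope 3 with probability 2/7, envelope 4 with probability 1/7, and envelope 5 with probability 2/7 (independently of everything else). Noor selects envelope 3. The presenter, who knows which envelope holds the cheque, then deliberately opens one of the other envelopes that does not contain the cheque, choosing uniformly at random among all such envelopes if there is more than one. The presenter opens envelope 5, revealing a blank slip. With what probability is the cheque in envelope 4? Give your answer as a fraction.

2/9

Apply Bayes' rule, conditioning on where the cheque actually is.
If it is in envelope 1 (prior 2/21): the presenter has 3 equally likely choices, so probability 1/3; weight (2/21)·(1/3) = 2/63.
If it is in envelope 2 (prior 4/21): the presenter has 3 equally likely choices, so probability 1/3; weight (4/21)·(1/3) = 4/63.
If it is in envelope 3 (prior 2/7): the presenter has 4 equally likely choices, so probability 1/4; weight (2/7)·(1/4) = 1/14.
If it is in envelope 4 (prior 1/7): the presenter has 3 equally likely choices, so probability 1/3; weight (1/7)·(1/3) = 1/21.
If it is in envelope 5 (prior 2/7): the presenter opened envelope 5, so this case is ruled out; weight (2/7)·0 = 0.
The weights sum to 3/14.
So P(the cheque in envelope 4 | the presenter opened envelope 5) = (1/21) / (3/14) = 2/9.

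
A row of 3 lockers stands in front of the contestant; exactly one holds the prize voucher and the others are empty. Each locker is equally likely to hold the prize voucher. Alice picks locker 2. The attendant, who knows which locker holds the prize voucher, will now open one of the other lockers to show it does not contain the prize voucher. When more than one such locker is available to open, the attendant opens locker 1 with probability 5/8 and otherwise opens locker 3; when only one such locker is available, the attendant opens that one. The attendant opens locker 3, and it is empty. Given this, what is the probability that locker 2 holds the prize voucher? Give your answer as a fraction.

Condition on the true location of the prize voucher.
If it is in locker 1 (prior 1/3): only locker 3 is available, probability 1; weight (1/3)·1 = 1/3.
If it is in locker 2 (prior 1/3): locker 1 is available but not opened, probability 3/8; weight (1/3)·(3/8) = 1/8.
If it is in locker 3 (prior 1/3): the attendant opened locker 3, so this case is ruled out; weight (1/3)·0 = 0.
The weights sum to 11/24.
So P(the prize voucher in locker 2 | the attendant opened locker 3) = (1/8) / (11/24) = 3/11.

3/11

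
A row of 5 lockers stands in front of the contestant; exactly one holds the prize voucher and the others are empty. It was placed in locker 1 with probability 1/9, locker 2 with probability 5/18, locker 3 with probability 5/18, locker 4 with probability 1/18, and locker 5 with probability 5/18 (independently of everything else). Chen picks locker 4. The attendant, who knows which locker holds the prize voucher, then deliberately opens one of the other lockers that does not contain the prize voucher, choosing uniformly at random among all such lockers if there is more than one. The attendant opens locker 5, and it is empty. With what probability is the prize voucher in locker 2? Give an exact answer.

Consider each possible location of the prize voucher in turn.
If it is in locker 1 (prior 1/9): the attendant has 3 equally likely choices, so probability 1/3; weight (1/9)·(1/3) = 1/27.
If it is in either of lockers 2 and 3 (prior 5/18 each): the attendant has 3 equally likely choices, so probability 1/3; weight (5/18)·(1/3) = 5/54 each.
If it is in locker 4 (prior 1/18): the attendant has 4 equally likely choices, so probability 1/4; weight (1/18)·(1/4) = 1/72.
If it is in locker 5 (prior 5/18): the attendant opened locker 5, so this case is ruled out; weight (5/18)·0 = 0.
The weights sum to 17/72.
So P(the prize voucher in locker 2 | the attendant opened locker 5) = (5/54) / (17/72) = 20/51.

20/51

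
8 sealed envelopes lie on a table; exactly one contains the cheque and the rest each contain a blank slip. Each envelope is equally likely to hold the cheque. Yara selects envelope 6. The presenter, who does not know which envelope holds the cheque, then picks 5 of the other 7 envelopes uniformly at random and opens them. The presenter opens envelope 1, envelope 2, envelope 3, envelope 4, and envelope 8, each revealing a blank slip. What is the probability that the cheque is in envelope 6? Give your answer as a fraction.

Because the presenter chose which envelopes to open without knowing where the cheque is, the choice is independent of the prize location. Learning that none of the 5 opened envelopes holds the cheque simply rules out those 5 locations and leaves the remaining 3 envelopes still equally likely by symmetry.
So P(the cheque in envelope 6) = 1/3.

1/3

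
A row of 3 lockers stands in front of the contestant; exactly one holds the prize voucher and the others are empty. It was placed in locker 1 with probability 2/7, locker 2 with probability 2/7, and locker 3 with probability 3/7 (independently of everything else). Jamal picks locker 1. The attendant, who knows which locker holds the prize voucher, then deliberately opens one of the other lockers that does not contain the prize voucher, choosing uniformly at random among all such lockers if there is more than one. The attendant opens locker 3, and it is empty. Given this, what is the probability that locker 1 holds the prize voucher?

Apply Bayes' rule, conditioning on where the prize voucher actually is.
If it is in locker 1 (prior 2/7): the attendant has 2 equally likely choices, so probability 1/2; weight (2/7)·(1/2) = 1/7.
If it is in locker 2 (prior 2/7): the attendant has no choice, probability 1; weight (2/7)·1 = 2/7.
If it is in locker 3 (prior 3/7): the attendant opened locker 3, so this case is ruled out; weight (3/7)·0 = 0.
The weights sum to 3/7.
So P(the prize voucher in locker 1 | the attendant opened locker 3) = (1/7) / (3/7) = 1/3.

1/3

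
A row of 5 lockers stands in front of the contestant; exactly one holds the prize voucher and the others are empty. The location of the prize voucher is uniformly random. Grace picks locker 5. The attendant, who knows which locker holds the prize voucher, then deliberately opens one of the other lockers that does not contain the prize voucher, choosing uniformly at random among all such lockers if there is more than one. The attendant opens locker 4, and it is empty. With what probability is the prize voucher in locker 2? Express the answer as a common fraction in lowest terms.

4/15

Consider each possible location of the prize voucher in turn.
If it is in any of lockers 1, 2, and 3 (prior 1/5 each): the attendant has 3 equally likely choices, so probability 1/3; weight (1/5)·(1/3) = 1/15 each.
If it is in locker 4 (prior 1/5): the attendant opened locker 4, so this case is ruled out; weight (1/5)·0 = 0.
If it is in locker 5 (prior 1/5): the attendant has 4 equally likely choices, so probability 1/4; weight (1/5)·(1/4) = 1/20.
The weights sum to 1/4.
So P(the prize voucher in locker 2 | the attendant opened locker 4) = (1/15) / (1/4) = 4/15.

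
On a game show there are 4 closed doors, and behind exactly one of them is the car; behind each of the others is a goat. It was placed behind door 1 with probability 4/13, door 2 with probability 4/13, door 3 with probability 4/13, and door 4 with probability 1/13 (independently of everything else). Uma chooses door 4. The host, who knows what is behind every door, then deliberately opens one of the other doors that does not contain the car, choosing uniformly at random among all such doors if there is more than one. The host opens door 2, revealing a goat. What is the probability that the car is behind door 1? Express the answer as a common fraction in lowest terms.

6/13

Condition on the true location of the car.
If it is behind either of doors 1 and 3 (prior 4/13 each): the host has 2 equally likely choices, so probability 1/2; weight (4/13)·(1/2) = 2/13 each.
If it is behind door 2 (prior 4/13): the host opened door 2, so this case is ruled out; weight (4/13)·0 = 0.
If it is behind door 4 (prior 1/13): the host has 3 equally likely choices, so probability 1/3; weight (1/13)·(1/3) = 1/39.
The weights sum to 1/3.
So P(the car behind door 1 | the host opened door 2) = (2/13) / (1/3) = 6/13.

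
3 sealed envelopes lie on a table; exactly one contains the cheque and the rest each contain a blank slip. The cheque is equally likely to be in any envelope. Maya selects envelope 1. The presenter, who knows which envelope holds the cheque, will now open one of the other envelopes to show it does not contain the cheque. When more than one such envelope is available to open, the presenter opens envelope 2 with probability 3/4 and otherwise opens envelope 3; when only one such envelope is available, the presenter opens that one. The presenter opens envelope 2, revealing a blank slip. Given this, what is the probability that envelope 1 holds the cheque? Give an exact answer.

Condition on the true location of the cheque.
If it is in envelope 1 (prior 1/3): envelope 2 is available, opened with probability 3/4; weight (1/3)·(3/4) = 1/4.
If it is in envelope 2 (prior 1/3): the presenter opened envelope 2, so this case is ruled out; weight (1/3)·0 = 0.
If it is in envelope 3 (prior 1/3): only envelope 2 is available, probability 1; weight (1/3)·1 = 1/3.
The weights sum to 7/12.
So P(the cheque in envelope 1 | the presenter opened envelope 2) = (1/4) / (7/12) = 3/7.

3/7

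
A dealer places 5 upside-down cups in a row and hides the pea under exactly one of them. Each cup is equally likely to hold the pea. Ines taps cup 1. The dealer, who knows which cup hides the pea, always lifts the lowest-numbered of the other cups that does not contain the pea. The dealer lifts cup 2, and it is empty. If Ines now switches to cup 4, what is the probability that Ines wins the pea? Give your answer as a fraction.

Consider each possible location of the pea in turn.
If it is under any of cups 1, 3, 4, and 5 (prior 1/5 each): cup 2 is the lowest-numbered option available, probability 1; weight (1/5)·1 = 1/5 each.
If it is under cup 2 (prior 1/5): the dealer opened cup 2, so this case is ruled out; weight (1/5)·0 = 0.
The weights sum to 4/5.
So P(the pea under cup 4 | the dealer opened cup 2) = (1/5) / (4/5) = 1/4.

1/4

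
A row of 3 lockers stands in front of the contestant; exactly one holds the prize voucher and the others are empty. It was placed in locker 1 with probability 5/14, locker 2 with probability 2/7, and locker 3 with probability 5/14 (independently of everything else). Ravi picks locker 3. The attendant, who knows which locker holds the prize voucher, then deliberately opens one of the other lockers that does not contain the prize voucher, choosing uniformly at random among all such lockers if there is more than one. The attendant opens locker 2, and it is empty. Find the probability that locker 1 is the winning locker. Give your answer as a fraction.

2/3

Consider each possible location of the prize voucher in turn.
If it is in locker 1 (prior 5/14): the attendant has no choice, probability 1; weight (5/14)·1 = 5/14.
If it is in locker 2 (prior 2/7): the attendant opened locker 2, so this case is ruled out; weight (2/7)·0 = 0.
If it is in locker 3 (prior 5/14): the attendant has 2 equally likely choices, so probability 1/2; weight (5/14)·(1/2) = 5/28.
The weights sum to 15/28.
So P(the prize voucher in locker 1 | the attendant opened locker 2) = (5/14) / (15/28) = 2/3.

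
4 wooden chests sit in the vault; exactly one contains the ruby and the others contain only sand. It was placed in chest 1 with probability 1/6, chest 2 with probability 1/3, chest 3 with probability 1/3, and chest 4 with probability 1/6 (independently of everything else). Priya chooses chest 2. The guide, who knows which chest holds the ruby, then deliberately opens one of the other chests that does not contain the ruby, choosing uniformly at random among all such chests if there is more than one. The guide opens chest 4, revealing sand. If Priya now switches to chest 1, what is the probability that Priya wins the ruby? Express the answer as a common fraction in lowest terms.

Apply Bayes' rule, conditioning on where the ruby actually is.
If it is in chest 1 (prior 1/6): the guide has 2 equally likely choices, so probability 1/2; weight (1/6)·(1/2) = 1/12.
If it is in chest 2 (prior 1/3): the guide has 3 equally likely choices, so probability 1/3; weight (1/3)·(1/3) = 1/9.
If it is in chest 3 (prior 1/3): the guide has 2 equally likely choices, so probability 1/2; weight (1/3)·(1/2) = 1/6.
If it is in chest 4 (prior 1/6): the guide opened chest 4, so this case is ruled out; weight (1/6)·0 = 0.
The weights sum to 13/36.
So P(the ruby in chest 1 | the guide opened chest 4) = (1/12) / (13/36) = 3/13.

3/13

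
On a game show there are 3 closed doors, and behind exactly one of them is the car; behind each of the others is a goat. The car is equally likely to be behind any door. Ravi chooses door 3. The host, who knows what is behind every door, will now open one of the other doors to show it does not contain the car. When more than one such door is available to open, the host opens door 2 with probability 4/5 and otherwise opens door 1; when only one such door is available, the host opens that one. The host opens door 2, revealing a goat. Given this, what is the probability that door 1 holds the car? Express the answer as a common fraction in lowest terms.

5/9

Apply Bayes' rule, conditioning on where the car actually is.
If it is behind door 1 (prior 1/3): only door 2 is available, probability 1; weight (1/3)·1 = 1/3.
If it is behind door 2 (prior 1/3): the host opened door 2, so this case is ruled out; weight (1/3)·0 = 0.
If it is behind door 3 (prior 1/3): door 2 is available, opened with probability 4/5; weight (1/3)·(4/5) = 4/15.
The weights sum to 3/5.
So P(the car behind door 1 | the host opened door 2) = (1/3) / (3/5) = 5/9.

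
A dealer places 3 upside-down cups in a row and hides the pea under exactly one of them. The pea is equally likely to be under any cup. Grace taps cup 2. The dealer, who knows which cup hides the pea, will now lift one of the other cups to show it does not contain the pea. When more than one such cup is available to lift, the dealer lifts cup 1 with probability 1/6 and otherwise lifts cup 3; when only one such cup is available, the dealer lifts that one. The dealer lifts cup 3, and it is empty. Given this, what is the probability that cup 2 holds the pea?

Condition on the true location of the pea.
If it is under cup 1 (prior 1/3): only cup 3 is available, probability 1; weight (1/3)·1 = 1/3.
If it is under cup 2 (prior 1/3): cup 1 is available but not opened, probability 5/6; weight (1/3)·(5/6) = 5/18.
If it is under cup 3 (prior 1/3): the dealer opened cup 3, so this case is ruled out; weight (1/3)·0 = 0.
The weights sum to 11/18.
So P(the pea under cup 2 | the dealer opened cup 3) = (5/18) / (11/18) = 5/11.

5/11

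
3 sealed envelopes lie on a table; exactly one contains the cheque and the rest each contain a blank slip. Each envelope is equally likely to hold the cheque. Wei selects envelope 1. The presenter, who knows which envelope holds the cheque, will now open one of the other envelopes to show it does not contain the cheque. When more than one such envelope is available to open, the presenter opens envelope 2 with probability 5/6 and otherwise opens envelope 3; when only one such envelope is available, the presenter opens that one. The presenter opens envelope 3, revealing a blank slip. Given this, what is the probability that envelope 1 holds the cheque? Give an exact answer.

Apply Bayes' rule, conditioning on where the cheque actually is.
If it is in envelope 1 (prior 1/3): envelope 2 is available but not opened, probability 1/6; weight (1/3)·(1/6) = 1/18.
If it is in envelope 2 (prior 1/3): only envelope 3 is available, probability 1; weight (1/3)·1 = 1/3.
If it is in envelope 3 (prior 1/3): the presenter opened envelope 3, so this case is ruled out; weight (1/3)·0 = 0.
The weights sum to 7/18.
So P(the cheque in envelope 1 | the presenter opened envelope 3) = (1/18) / (7/18) = 1/7.

1/7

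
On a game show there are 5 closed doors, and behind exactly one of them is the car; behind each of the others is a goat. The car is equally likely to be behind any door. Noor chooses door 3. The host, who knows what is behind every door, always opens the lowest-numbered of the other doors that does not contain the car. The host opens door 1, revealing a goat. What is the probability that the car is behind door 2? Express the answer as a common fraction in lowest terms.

Apply Bayes' rule, conditioning on where the car actually is.
If it is behind door 1 (prior 1/5): the host opened door 1, so this case is ruled out; weight (1/5)·0 = 0.
If it is behind any of doors 2, 3, 4, and 5 (prior 1/5 each): door 1 is the lowest-numbered option available, probability 1; weight (1/5)·1 = 1/5 each.
The weights sum to 4/5.
So P(the car behind door 2 | the host opened door 1) = (1/5) / (4/5) = 1/4.

1/4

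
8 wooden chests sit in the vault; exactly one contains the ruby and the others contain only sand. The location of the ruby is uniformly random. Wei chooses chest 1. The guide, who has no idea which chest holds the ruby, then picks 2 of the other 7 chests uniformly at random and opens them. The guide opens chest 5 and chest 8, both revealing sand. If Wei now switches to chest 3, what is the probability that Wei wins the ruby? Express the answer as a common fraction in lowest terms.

Consider each possible location of the ruby in turn.
If it is in any of chests 1, 2, 3, 4, 6, and 7 (prior 1/8 each): the guide picks exactly this set with probability 1/21 regardless, and none is the prize; weight (1/8)·(1/21) = 1/168 each.
If it is in either of chests 5 and 8 (prior 1/8 each): that chest was opened and seen not to hold the prize — ruled out; weight (1/8)·0 = 0 each.
The weights sum to 1/28.
So P(the ruby in chest 3 | the guide opened chest 5 and chest 8) = (1/168) / (1/28) = 1/6.

1/6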